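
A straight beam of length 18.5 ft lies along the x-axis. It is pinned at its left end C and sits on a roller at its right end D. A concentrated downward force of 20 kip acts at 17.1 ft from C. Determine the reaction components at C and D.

C_x = 0, C_y = 1.514 kip, D_y = 18.49 kip

Taking moments about C: D_y·18.5 − 20·17.1 = 0 → D_y = 342/18.5 = 18.4865 ≈ 18.49 kip.
ΣF_y = 0: C_y + 18.4865 − 20 = 0 → C_y = 1.514 kip.
ΣF_x = 0: no horizontal applied forces, so C_x = 0.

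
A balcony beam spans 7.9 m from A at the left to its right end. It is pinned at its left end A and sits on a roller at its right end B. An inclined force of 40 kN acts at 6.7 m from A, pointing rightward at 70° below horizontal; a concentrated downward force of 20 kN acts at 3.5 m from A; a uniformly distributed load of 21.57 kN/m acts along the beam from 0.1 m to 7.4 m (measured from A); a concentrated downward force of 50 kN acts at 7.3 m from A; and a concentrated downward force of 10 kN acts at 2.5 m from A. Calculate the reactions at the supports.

A_x = -13.68 kN, A_y = 110.2 kN, B_y = 164.9 kN

Resultant of the distributed load: 21.57 × 7.3 = 157.461 kN at 3.75 m from A.
ΣM about A: B_y·7.9 − 40·sin70°·6.7 − 20·3.5 − (21.57·7.3)·3.75 − 50·7.3 − 10·2.5 = 0 → B_y = 1302.32/7.9 = 164.851 ≈ 164.9 kN.
ΣF_y = 0: A_y + 164.851 − 40·sin70° − 20 − 21.57·7.3 − 50 − 10 = 0 → A_y = 110.2 kN.
ΣF_x = 0: A_x + 40·cos70° = 0 → A_x = -13.68 kN.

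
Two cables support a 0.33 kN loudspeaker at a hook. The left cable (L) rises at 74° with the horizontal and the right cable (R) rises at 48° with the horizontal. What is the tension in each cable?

T_L = 0.2604 kN, T_R = 0.1073 kN

ΣF_x = 0: −T_L·cos74° + T_R·cos48° = 0 → T_R = 0.411934·T_L.
ΣF_y = 0: T_L·sin74° + T_R·sin48° = 0.33.
Substitute: T_L·(0.961262 + 0.411934·0.743145) = 0.33 → T_L = 0.260378 ≈ 0.2604 kN.
Then T_R = 0.411934 × 0.260378 = 0.1073 kN.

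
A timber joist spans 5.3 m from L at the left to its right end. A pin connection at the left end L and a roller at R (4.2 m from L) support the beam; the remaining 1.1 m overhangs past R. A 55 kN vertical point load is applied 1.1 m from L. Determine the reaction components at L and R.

ΣM about L: R_y·4.2 − 55·1.1 = 0 → R_y = 60.5/4.2 = 14.4048 ≈ 14.40 kN.
ΣF_y = 0: L_y + 14.4048 − 55 = 0 → L_y = 40.60 kN.
ΣF_x = 0: no horizontal applied forces, so L_x = 0.

L_x = 0, L_y = 40.60 kN, R_y = 14.40 kN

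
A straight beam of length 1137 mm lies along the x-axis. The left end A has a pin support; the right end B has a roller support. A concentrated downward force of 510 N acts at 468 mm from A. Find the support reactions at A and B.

A_x = 0, A_y = 300.1 N, B_y = 209.9 N

ΣM about A: B_y·1137 − 510·468 = 0 → B_y = 238680/1137 = 209.921 ≈ 209.9 N.
ΣF_y = 0: A_y + 209.921 − 510 = 0 → A_y = 300.1 N.
ΣF_x = 0: no horizontal applied forces, so A_x = 0.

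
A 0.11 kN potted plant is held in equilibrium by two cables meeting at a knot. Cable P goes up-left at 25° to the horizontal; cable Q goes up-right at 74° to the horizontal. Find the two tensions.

ΣF_x = 0: −T_P·cos25° + T_Q·cos74° = 0 → T_Q = 3.28804·T_P.
ΣF_y = 0: T_P·sin25° + T_Q·sin74° = 0.11.
Substitute: T_P·(0.422618 + 3.28804·0.961262) = 0.11 → T_P = 0.0306981 ≈ 0.03070 kN.
Then T_Q = 3.28804 × 0.0306981 = 0.1009 kN.

T_P = 0.03070 kN, T_Q = 0.1009 kN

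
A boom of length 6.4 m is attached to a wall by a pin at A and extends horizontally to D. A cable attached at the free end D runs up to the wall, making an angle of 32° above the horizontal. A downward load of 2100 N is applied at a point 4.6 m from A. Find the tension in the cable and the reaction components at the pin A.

ΣM about A: T·sin32°·6.4 − 2100·4.6 = 0 → T = 9660/(6.4·0.529919) = 2848.31 ≈ 2848 N.
ΣF_x = 0: A_x − T·cos32° = 0 → A_x = 2848.31 × 0.848048 = 2416 N.
ΣF_y = 0: A_y + T·sin32° − 2100 = 0 → A_y = 2100 − 2848.31 × 0.529919 = 590.6 N.

T = 2848 N, A_x = 2416 N, A_y = 590.6 N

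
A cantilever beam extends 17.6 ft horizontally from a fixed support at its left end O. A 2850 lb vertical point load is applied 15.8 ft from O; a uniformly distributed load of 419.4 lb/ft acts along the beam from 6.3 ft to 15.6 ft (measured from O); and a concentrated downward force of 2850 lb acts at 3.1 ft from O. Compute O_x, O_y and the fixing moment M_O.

O_x = 0, O_y = 9600 lb, M_O = 96570 lb·ft

Resultant of the distributed load: 419.4 × 9.3 = 3900.42 lb at 10.95 ft from O.
ΣF_x = 0: O_x = 0.
ΣF_y = 0: O_y − 2850 − 419.4·9.3 − 2850 = 0 → O_y = 9600 lb.
ΣM about O: M_O − 2850·15.8 − (419.4·9.3)·10.95 − 2850·3.1 = 0 → M_O = 96570 lb·ft.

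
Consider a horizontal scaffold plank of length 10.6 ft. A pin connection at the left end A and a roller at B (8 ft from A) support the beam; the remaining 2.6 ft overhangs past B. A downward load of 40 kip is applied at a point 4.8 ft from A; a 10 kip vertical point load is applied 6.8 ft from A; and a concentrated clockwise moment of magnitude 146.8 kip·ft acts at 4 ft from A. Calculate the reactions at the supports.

ΣM about A: B_y·8 − 40·4.8 − 10·6.8 − 146.8 = 0 → B_y = 406.8/8 = 50.85 kip.
ΣF_y = 0: A_y + 50.85 − 40 − 10 = 0 → A_y = -0.8500 kip.
ΣF_x = 0: no horizontal applied forces, so A_x = 0.

A_x = 0, A_y = -0.8500 kip, B_y = 50.85 kip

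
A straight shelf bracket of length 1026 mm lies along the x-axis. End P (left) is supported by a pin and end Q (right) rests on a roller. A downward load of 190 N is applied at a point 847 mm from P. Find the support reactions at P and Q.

P_x = 0, P_y = 33.15 N, Q_y = 156.9 N

Moments about P: Q_y·1026 − 190·847 = 0 → Q_y = 160930/1026 = 156.852 ≈ 156.9 N.
ΣF_y = 0: P_y + 156.852 − 190 = 0 → P_y = 33.15 N.
ΣF_x = 0: no horizontal applied forces, so P_x = 0.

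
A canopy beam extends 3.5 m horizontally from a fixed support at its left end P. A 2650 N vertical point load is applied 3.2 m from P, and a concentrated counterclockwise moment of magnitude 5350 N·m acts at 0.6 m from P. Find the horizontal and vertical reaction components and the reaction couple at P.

P_x = 0, P_y = 2650 N, M_P = 3130 N·m

ΣF_x = 0: P_x = 0.
ΣF_y = 0: P_y − 2650 = 0 → P_y = 2650 N.
ΣM about P: M_P − 2650·3.2 + 5350 = 0 → M_P = 3130 N·m.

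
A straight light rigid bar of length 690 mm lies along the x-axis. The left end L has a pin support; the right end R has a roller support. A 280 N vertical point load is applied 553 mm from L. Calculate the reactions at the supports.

Moments about L: R_y·690 − 280·553 = 0 → R_y = 154840/690 = 224.406 ≈ 224.4 N.
ΣF_y = 0: L_y + 224.406 − 280 = 0 → L_y = 55.59 N.
ΣF_x = 0: no horizontal applied forces, so L_x = 0.

L_x = 0, L_y = 55.59 N, R_y = 224.4 N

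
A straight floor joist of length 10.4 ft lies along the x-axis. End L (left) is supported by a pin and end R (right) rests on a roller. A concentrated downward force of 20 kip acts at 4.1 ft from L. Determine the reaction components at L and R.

Moments about L: R_y·10.4 − 20·4.1 = 0 → R_y = 82/10.4 = 7.88462 ≈ 7.885 kip.
ΣF_y = 0: L_y + 7.88462 − 20 = 0 → L_y = 12.12 kip.
ΣF_x = 0: no horizontal applied forces, so L_x = 0.

L_x = 0, L_y = 12.12 kip, R_y = 7.885 kip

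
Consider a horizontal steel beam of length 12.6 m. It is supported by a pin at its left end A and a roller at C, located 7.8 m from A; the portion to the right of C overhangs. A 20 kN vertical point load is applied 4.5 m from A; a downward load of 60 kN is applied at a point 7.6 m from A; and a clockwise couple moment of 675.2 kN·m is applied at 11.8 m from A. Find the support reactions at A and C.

A_x = 0, A_y = -76.56 kN, C_y = 156.6 kN

ΣM about A: C_y·7.8 − 20·4.5 − 60·7.6 − 675.2 = 0 → C_y = 1221.2/7.8 = 156.564 ≈ 156.6 kN.
ΣF_y = 0: A_y + 156.564 − 20 − 60 = 0 → A_y = -76.56 kN.
ΣF_x = 0: no horizontal applied forces, so A_x = 0.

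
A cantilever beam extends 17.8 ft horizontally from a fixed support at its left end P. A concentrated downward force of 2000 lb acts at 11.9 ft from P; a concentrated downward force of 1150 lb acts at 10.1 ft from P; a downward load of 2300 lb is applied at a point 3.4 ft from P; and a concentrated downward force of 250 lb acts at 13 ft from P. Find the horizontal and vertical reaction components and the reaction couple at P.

P_x = 0, P_y = 5700 lb, M_P = 46480 lb·ft

ΣF_x = 0: P_x = 0.
ΣF_y = 0: P_y − 2000 − 1150 − 2300 − 250 = 0 → P_y = 5700 lb.
ΣM about P: M_P − 2000·11.9 − 1150·10.1 − 2300·3.4 − 250·13 = 0 → M_P = 46480 lb·ft.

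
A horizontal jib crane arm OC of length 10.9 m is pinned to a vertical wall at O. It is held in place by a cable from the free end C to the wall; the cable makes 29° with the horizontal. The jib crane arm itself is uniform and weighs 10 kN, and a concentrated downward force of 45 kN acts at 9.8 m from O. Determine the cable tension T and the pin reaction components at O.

ΣM about O: T·sin29°·10.9 − 10·5.45 − 45·9.8 = 0 → T = 495.5/(10.9·0.48481) = 93.766 ≈ 93.77 kN.
ΣF_x = 0: O_x − T·cos29° = 0 → O_x = 93.766 × 0.87462 = 82.01 kN.
ΣF_y = 0: O_y + T·sin29° − 10 − 45 = 0 → O_y = 55 − 93.766 × 0.48481 = 9.541 kN.

T = 93.77 kN, O_x = 82.01 kN, O_y = 9.541 kN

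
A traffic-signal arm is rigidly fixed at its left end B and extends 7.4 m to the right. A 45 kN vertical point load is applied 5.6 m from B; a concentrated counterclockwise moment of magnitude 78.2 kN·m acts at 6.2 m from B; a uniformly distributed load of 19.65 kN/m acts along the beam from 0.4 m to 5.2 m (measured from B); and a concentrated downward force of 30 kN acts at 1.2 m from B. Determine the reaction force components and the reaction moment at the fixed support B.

Resultant of the distributed load: 19.65 × 4.8 = 94.32 kN at 2.8 m from B.
ΣF_x = 0: B_x = 0.
ΣF_y = 0: B_y − 45 − 19.65·4.8 − 30 = 0 → B_y = 169.3 kN.
ΣM about B: M_B − 45·5.6 + 78.2 − (19.65·4.8)·2.8 − 30·1.2 = 0 → M_B = 473.9 kN·m.

B_x = 0, B_y = 169.3 kN, M_B = 473.9 kN·m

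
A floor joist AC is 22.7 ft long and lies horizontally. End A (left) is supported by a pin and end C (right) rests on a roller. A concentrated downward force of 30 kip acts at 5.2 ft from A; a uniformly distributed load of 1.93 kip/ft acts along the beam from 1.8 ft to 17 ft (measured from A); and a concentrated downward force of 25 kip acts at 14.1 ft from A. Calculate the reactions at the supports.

Resultant of the distributed load: 1.93 × 15.2 = 29.336 kip at 9.4 ft from A.
ΣM about A: C_y·22.7 − 30·5.2 − (1.93·15.2)·9.4 − 25·14.1 = 0 → C_y = 784.2584/22.7 = 34.5488 ≈ 34.55 kip.
ΣF_y = 0: A_y + 34.5488 − 30 − 1.93·15.2 − 25 = 0 → A_y = 49.79 kip.
ΣF_x = 0: no horizontal applied forces, so A_x = 0.

A_x = 0, A_y = 49.79 kip, C_y = 34.55 kip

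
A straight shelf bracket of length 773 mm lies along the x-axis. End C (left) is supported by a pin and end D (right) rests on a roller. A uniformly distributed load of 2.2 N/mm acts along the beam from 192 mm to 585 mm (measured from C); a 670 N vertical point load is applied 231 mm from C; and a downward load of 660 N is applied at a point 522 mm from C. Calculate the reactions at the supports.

Resultant of the distributed load: 2.2 × 393 = 864.6 N at 388.5 mm from C.
Moments about C: D_y·773 − (2.2·393)·388.5 − 670·231 − 660·522 = 0 → D_y = 835187.1/773 = 1080.45 ≈ 1080 N.
ΣF_y = 0: C_y + 1080.45 − 2.2·393 − 670 − 660 = 0 → C_y = 1114 N.
ΣF_x = 0: no horizontal applied forces, so C_x = 0.

C_x = 0, C_y = 1114 N, D_y = 1080 N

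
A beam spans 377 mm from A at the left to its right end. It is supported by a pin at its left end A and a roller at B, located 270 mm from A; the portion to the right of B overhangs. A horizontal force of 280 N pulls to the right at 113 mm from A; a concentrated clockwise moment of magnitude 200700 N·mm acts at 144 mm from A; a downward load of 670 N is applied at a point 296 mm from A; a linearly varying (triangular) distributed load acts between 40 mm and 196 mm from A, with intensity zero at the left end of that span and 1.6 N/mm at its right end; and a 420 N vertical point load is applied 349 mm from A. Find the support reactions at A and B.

Resultant of the triangular load: ½ × 1.6 × 156 = 124.8 N, acting at 144 mm from A (one-third of the span from the peak).
Taking moments about A: B_y·270 − 200700 − 670·296 − (½·1.6·156)·144 − 420·349 = 0 → B_y = 563571.2/270 = 2087.3 ≈ 2087 N.
ΣF_y = 0: A_y + 2087.3 − 670 − ½·1.6·156 − 420 = 0 → A_y = -872.5 N.
ΣF_x = 0: A_x + 280 = 0 → A_x = -280.0 N.

A_x = -280.0 N, A_y = -872.5 N, B_y = 2087 N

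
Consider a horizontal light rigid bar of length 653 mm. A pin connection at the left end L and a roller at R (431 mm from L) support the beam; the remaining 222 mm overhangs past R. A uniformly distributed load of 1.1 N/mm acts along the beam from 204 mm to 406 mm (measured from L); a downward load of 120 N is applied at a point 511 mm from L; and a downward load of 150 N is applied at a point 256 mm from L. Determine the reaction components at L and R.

L_x = 0, L_y = 103.6 N, R_y = 388.6 N

Resultant of the distributed load: 1.1 × 202 = 222.2 N at 305 mm from L.
Taking moments about L: R_y·431 − (1.1·202)·305 − 120·511 − 150·256 = 0 → R_y = 167491/431 = 388.61 ≈ 388.6 N.
ΣF_y = 0: L_y + 388.61 − 1.1·202 − 120 − 150 = 0 → L_y = 103.6 N.
ΣF_x = 0: no horizontal applied forces, so L_x = 0.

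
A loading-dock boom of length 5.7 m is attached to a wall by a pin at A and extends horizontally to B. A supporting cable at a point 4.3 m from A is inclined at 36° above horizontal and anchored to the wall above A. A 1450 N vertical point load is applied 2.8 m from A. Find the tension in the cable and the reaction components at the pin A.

T = 1606 N, A_x = 1300 N, A_y = 505.8 N

ΣM about A: T·sin36°·4.3 − 1450·2.8 = 0 → T = 4060/(4.3·0.587785) = 1606.35 ≈ 1606 N.
ΣF_x = 0: A_x − T·cos36° = 0 → A_x = 1606.35 × 0.809017 = 1300 N.
ΣF_y = 0: A_y + T·sin36° − 1450 = 0 → A_y = 1450 − 1606.35 × 0.587785 = 505.8 N.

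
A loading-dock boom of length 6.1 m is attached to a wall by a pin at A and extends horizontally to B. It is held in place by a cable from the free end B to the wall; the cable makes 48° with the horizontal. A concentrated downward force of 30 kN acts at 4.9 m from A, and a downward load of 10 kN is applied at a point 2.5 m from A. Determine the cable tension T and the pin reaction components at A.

T = 37.94 kN, A_x = 25.39 kN, A_y = 11.80 kN

ΣM about A: T·sin48°·6.1 − 30·4.9 − 10·2.5 = 0 → T = 172/(6.1·0.743145) = 37.9424 ≈ 37.94 kN.
ΣF_x = 0: A_x − T·cos48° = 0 → A_x = 37.9424 × 0.669131 = 25.39 kN.
ΣF_y = 0: A_y + T·sin48° − 30 − 10 = 0 → A_y = 40 − 37.9424 × 0.743145 = 11.80 kN.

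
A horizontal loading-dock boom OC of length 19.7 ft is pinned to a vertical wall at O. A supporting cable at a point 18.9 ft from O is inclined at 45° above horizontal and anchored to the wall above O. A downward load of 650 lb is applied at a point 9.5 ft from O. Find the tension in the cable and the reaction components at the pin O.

T = 462.1 lb, O_x = 326.7 lb, O_y = 323.3 lb

ΣM about O: T·sin45°·18.9 − 650·9.5 = 0 → T = 6175/(18.9·0.707107) = 462.051 ≈ 462.1 lb.
ΣF_x = 0: O_x − T·cos45° = 0 → O_x = 462.051 × 0.707107 = 326.7 lb.
ΣF_y = 0: O_y + T·sin45° − 650 = 0 → O_y = 650 − 462.051 × 0.707107 = 323.3 lb.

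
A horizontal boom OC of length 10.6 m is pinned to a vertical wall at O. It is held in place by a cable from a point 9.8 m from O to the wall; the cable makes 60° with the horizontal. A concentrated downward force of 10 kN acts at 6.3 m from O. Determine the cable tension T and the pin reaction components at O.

T = 7.423 kN, O_x = 3.712 kN, O_y = 3.571 kN

ΣM about O: T·sin60°·9.8 − 10·6.3 = 0 → T = 63/(9.8·0.866025) = 7.42308 ≈ 7.423 kN.
ΣF_x = 0: O_x − T·cos60° = 0 → O_x = 7.42308 × 0.5 = 3.712 kN.
ΣF_y = 0: O_y + T·sin60° − 10 = 0 → O_y = 10 − 7.42308 × 0.866025 = 3.571 kN.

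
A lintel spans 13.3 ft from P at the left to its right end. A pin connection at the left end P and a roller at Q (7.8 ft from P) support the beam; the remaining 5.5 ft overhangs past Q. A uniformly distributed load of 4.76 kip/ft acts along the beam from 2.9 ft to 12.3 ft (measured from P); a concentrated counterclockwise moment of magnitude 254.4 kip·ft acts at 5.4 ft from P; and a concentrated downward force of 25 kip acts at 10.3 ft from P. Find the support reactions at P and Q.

P_x = 0, P_y = 25.75 kip, Q_y = 43.99 kip

Resultant of the distributed load: 4.76 × 9.4 = 44.744 kip at 7.6 ft from P.
ΣM about P: Q_y·7.8 − (4.76·9.4)·7.6 + 254.4 − 25·10.3 = 0 → Q_y = 343.1544/7.8 = 43.9942 ≈ 43.99 kip.
ΣF_y = 0: P_y + 43.9942 − 4.76·9.4 − 25 = 0 → P_y = 25.75 kip.
ΣF_x = 0: no horizontal applied forces, so P_x = 0.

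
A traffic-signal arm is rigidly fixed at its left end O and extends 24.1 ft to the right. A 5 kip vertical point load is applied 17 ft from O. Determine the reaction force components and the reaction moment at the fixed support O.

ΣF_x = 0: O_x = 0.
ΣF_y = 0: O_y − 5 = 0 → O_y = 5.000 kip.
ΣM about O: M_O − 5·17 = 0 → M_O = 85.00 kip·ft.

O_x = 0, O_y = 5.000 kip, M_O = 85.00 kip·ft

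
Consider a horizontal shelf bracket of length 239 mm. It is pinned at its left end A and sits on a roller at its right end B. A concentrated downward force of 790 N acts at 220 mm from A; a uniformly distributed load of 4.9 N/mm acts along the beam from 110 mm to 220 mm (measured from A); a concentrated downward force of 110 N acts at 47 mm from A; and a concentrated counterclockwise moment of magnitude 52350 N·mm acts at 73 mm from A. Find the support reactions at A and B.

A_x = 0, A_y = 537.1 N, B_y = 901.9 N

Resultant of the distributed load: 4.9 × 110 = 539 N at 165 mm from A.
ΣM about A: B_y·239 − 790·220 − (4.9·110)·165 − 110·47 + 52350 = 0 → B_y = 215555/239 = 901.904 ≈ 901.9 N.
ΣF_y = 0: A_y + 901.904 − 790 − 4.9·110 − 110 = 0 → A_y = 537.1 N.
ΣF_x = 0: no horizontal applied forces, so A_x = 0.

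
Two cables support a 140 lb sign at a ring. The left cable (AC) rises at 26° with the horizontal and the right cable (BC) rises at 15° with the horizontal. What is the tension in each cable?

ΣF_x = 0: −T_AC·cos26° + T_BC·cos15° = 0 → T_BC = 0.9305·T_AC.
ΣF_y = 0: T_AC·sin26° + T_BC·sin15° = 140.
Substitute: T_AC·(0.438371 + 0.9305·0.258819) = 140 → T_AC = 206.124 ≈ 206.1 lb.
Then T_BC = 0.9305 × 206.124 = 191.8 lb.

T_AC = 206.1 lb, T_BC = 191.8 lb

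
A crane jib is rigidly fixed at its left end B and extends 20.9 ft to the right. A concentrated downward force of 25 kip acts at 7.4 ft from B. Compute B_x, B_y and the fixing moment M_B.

ΣF_x = 0: B_x = 0.
ΣF_y = 0: B_y − 25 = 0 → B_y = 25.00 kip.
ΣM about B: M_B − 25·7.4 = 0 → M_B = 185.0 kip·ft.

B_x = 0, B_y = 25.00 kip, M_B = 185.0 kip·ft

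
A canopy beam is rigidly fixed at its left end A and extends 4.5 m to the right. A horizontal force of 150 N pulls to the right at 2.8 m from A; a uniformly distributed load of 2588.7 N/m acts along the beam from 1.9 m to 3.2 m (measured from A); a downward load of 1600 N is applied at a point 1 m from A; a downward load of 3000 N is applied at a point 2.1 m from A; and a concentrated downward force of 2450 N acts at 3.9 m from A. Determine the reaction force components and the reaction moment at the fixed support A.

Resultant of the distributed load: 2588.7 × 1.3 = 3365.31 N at 2.55 m from A.
ΣF_x = 0: A_x + 150 = 0 → A_x = -150.0 N.
ΣF_y = 0: A_y − 2588.7·1.3 − 1600 − 3000 − 2450 = 0 → A_y = 10420 N.
ΣM about A: M_A − (2588.7·1.3)·2.55 − 1600·1 − 3000·2.1 − 2450·3.9 = 0 → M_A = 26040 N·m.

A_x = -150.0 N, A_y = 10420 N, M_A = 26040 N·m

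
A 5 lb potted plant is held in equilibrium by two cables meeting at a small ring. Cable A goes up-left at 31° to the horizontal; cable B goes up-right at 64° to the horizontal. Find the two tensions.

T_A = 2.200 lb, T_B = 4.302 lb

ΣF_x = 0: −T_A·cos31° + T_B·cos64° = 0 → T_B = 1.95535·T_A.
ΣF_y = 0: T_A·sin31° + T_B·sin64° = 5.
Substitute: T_A·(0.515038 + 1.95535·0.898794) = 5 → T_A = 2.20023 ≈ 2.200 lb.
Then T_B = 1.95535 × 2.20023 = 4.302 lb.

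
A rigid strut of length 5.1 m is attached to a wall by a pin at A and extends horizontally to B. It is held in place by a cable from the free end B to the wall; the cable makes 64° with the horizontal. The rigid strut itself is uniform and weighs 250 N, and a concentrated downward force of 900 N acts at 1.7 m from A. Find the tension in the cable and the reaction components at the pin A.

T = 472.9 N, A_x = 207.3 N, A_y = 725.0 N

ΣM about A: T·sin64°·5.1 − 250·2.55 − 900·1.7 = 0 → T = 2167.5/(5.1·0.898794) = 472.856 ≈ 472.9 N.
ΣF_x = 0: A_x − T·cos64° = 0 → A_x = 472.856 × 0.438371 = 207.3 N.
ΣF_y = 0: A_y + T·sin64° − 250 − 900 = 0 → A_y = 1150 − 472.856 × 0.898794 = 725.0 N.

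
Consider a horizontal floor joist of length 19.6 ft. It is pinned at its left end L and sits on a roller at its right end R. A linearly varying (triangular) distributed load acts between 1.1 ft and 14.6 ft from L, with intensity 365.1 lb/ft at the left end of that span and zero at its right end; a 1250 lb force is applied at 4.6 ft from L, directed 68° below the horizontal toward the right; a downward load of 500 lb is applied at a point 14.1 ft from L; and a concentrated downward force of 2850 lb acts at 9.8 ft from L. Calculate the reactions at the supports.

L_x = -468.3 lb, L_y = 4213 lb, R_y = 2761 lb

Resultant of the triangular load: ½ × 365.1 × 13.5 = 2464.425 lb, acting at 5.6 ft from L (one-third of the span from the peak).
ΣM about L: R_y·19.6 − (½·365.1·13.5)·5.6 − 1250·sin68°·4.6 − 500·14.1 − 2850·9.8 = 0 → R_y = 54112.1/19.6 = 2760.82 ≈ 2761 lb.
ΣF_y = 0: L_y + 2760.82 − ½·365.1·13.5 − 1250·sin68° − 500 − 2850 = 0 → L_y = 4213 lb.
ΣF_x = 0: L_x + 1250·cos68° = 0 → L_x = -468.3 lb.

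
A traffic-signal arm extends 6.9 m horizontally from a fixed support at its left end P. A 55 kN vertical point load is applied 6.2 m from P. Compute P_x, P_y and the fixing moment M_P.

P_x = 0, P_y = 55.00 kN, M_P = 341.0 kN·m

ΣF_x = 0: P_x = 0.
ΣF_y = 0: P_y − 55 = 0 → P_y = 55.00 kN.
ΣM about P: M_P − 55·6.2 = 0 → M_P = 341.0 kN·m.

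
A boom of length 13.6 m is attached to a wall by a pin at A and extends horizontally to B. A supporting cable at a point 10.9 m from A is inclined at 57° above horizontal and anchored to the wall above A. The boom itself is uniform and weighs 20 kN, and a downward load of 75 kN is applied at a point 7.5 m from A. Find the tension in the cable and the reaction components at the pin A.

T = 76.41 kN, A_x = 41.62 kN, A_y = 30.92 kN

ΣM about A: T·sin57°·10.9 − 20·6.8 − 75·7.5 = 0 → T = 698.5/(10.9·0.838671) = 76.4097 ≈ 76.41 kN.
ΣF_x = 0: A_x − T·cos57° = 0 → A_x = 76.4097 × 0.544639 = 41.62 kN.
ΣF_y = 0: A_y + T·sin57° − 20 − 75 = 0 → A_y = 95 − 76.4097 × 0.838671 = 30.92 kN.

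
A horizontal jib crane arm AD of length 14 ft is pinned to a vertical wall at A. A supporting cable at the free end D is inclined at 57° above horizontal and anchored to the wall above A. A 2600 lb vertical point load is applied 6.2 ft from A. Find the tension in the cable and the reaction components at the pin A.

T = 1373 lb, A_x = 747.7 lb, A_y = 1449 lb

ΣM about A: T·sin57°·14 − 2600·6.2 = 0 → T = 16120/(14·0.838671) = 1372.92 ≈ 1373 lb.
ΣF_x = 0: A_x − T·cos57° = 0 → A_x = 1372.92 × 0.544639 = 747.7 lb.
ΣF_y = 0: A_y + T·sin57° − 2600 = 0 → A_y = 2600 − 1372.92 × 0.838671 = 1449 lb.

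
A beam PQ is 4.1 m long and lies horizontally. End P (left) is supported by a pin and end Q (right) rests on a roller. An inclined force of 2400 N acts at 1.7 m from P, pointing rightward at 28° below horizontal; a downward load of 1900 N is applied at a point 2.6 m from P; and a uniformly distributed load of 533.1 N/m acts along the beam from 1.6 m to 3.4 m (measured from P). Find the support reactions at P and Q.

P_x = -2119 N, P_y = 1729 N, Q_y = 2257 N

Resultant of the distributed load: 533.1 × 1.8 = 959.58 N at 2.5 m from P.
ΣM about P: Q_y·4.1 − 2400·sin28°·1.7 − 1900·2.6 − (533.1·1.8)·2.5 = 0 → Q_y = 9254.39/4.1 = 2257.17 ≈ 2257 N.
ΣF_y = 0: P_y + 2257.17 − 2400·sin28° − 1900 − 533.1·1.8 = 0 → P_y = 1729 N.
ΣF_x = 0: P_x + 2400·cos28° = 0 → P_x = -2119 N.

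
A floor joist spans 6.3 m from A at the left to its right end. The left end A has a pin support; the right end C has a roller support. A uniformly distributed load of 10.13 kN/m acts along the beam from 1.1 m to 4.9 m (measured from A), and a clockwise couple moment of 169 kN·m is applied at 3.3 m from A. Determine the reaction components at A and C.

A_x = 0, A_y = -6.662 kN, C_y = 45.16 kN

Resultant of the distributed load: 10.13 × 3.8 = 38.494 kN at 3 m from A.
Moments about A: C_y·6.3 − (10.13·3.8)·3 − 169 = 0 → C_y = 284.482/6.3 = 45.1559 ≈ 45.16 kN.
ΣF_y = 0: A_y + 45.1559 − 10.13·3.8 = 0 → A_y = -6.662 kN.
ΣF_x = 0: no horizontal applied forces, so A_x = 0.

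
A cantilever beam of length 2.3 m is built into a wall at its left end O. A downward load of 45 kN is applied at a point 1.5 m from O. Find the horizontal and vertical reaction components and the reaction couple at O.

O_x = 0, O_y = 45.00 kN, M_O = 67.50 kN·m

ΣF_x = 0: O_x = 0.
ΣF_y = 0: O_y − 45 = 0 → O_y = 45.00 kN.
ΣM about O: M_O − 45·1.5 = 0 → M_O = 67.50 kN·m.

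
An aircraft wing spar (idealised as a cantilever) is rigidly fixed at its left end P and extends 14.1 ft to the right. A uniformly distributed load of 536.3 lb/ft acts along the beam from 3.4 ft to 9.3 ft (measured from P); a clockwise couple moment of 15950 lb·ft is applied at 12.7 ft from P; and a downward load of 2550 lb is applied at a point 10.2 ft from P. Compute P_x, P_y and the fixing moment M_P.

P_x = 0, P_y = 5714 lb, M_P = 62050 lb·ft

Resultant of the distributed load: 536.3 × 5.9 = 3164.17 lb at 6.35 ft from P.
ΣF_x = 0: P_x = 0.
ΣF_y = 0: P_y − 536.3·5.9 − 2550 = 0 → P_y = 5714 lb.
ΣM about P: M_P − (536.3·5.9)·6.35 − 15950 − 2550·10.2 = 0 → M_P = 62050 lb·ft.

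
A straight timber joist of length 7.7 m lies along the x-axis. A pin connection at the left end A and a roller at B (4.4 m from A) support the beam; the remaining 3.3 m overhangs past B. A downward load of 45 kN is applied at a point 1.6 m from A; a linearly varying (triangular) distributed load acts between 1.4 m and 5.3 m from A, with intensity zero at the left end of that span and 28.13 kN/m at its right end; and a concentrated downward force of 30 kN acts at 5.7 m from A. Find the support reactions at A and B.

Resultant of the triangular load: ½ × 28.13 × 3.9 = 54.8535 kN, acting at 4 m from A (one-third of the span from the peak).
ΣM about A: B_y·4.4 − 45·1.6 − (½·28.13·3.9)·4 − 30·5.7 = 0 → B_y = 462.414/4.4 = 105.094 ≈ 105.1 kN.
ΣF_y = 0: A_y + 105.094 − 45 − ½·28.13·3.9 − 30 = 0 → A_y = 24.76 kN.
ΣF_x = 0: no horizontal applied forces, so A_x = 0.

A_x = 0, A_y = 24.76 kN, B_y = 105.1 kN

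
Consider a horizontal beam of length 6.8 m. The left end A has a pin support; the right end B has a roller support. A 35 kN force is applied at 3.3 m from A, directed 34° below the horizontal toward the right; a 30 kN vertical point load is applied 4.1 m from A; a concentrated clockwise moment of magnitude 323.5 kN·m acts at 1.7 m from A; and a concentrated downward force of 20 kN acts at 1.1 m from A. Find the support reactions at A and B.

Taking moments about A: B_y·6.8 − 35·sin34°·3.3 − 30·4.1 − 323.5 − 20·1.1 = 0 → B_y = 533.087/6.8 = 78.3951 ≈ 78.40 kN.
ΣF_y = 0: A_y + 78.3951 − 35·sin34° − 30 − 20 = 0 → A_y = -8.823 kN.
ΣF_x = 0: A_x + 35·cos34° = 0 → A_x = -29.02 kN.

A_x = -29.02 kN, A_y = -8.823 kN, B_y = 78.40 kN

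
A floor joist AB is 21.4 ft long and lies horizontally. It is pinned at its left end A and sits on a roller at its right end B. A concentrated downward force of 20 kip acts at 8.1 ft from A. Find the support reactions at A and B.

Taking moments about A: B_y·21.4 − 20·8.1 = 0 → B_y = 162/21.4 = 7.57009 ≈ 7.570 kip.
ΣF_y = 0: A_y + 7.57009 − 20 = 0 → A_y = 12.43 kip.
ΣF_x = 0: no horizontal applied forces, so A_x = 0.

A_x = 0, A_y = 12.43 kip, B_y = 7.570 kip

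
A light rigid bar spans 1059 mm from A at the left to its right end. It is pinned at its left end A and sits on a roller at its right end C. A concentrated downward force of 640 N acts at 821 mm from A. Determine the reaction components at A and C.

Moments about A: C_y·1059 − 640·821 = 0 → C_y = 525440/1059 = 496.166 ≈ 496.2 N.
ΣF_y = 0: A_y + 496.166 − 640 = 0 → A_y = 143.8 N.
ΣF_x = 0: no horizontal applied forces, so A_x = 0.

A_x = 0, A_y = 143.8 N, C_y = 496.2 N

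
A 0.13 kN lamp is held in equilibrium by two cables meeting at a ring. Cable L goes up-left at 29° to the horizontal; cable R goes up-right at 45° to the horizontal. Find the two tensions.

ΣF_x = 0: −T_L·cos29° + T_R·cos45° = 0 → T_R = 1.2369·T_L.
ΣF_y = 0: T_L·sin29° + T_R·sin45° = 0.13.
Substitute: T_L·(0.48481 + 1.2369·0.707107) = 0.13 → T_L = 0.0956283 ≈ 0.09563 kN.
Then T_R = 1.2369 × 0.0956283 = 0.1183 kN.

T_L = 0.09563 kN, T_R = 0.1183 kN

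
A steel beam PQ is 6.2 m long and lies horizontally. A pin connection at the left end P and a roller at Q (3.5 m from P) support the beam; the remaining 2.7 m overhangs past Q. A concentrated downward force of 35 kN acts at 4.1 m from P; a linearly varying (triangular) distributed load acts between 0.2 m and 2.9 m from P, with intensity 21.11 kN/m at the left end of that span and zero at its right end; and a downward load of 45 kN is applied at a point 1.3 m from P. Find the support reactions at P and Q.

P_x = 0, P_y = 41.83 kN, Q_y = 66.67 kN

Resultant of the triangular load: ½ × 21.11 × 2.7 = 28.4985 kN, acting at 1.1 m from P (one-third of the span from the peak).
ΣM about P: Q_y·3.5 − 35·4.1 − (½·21.11·2.7)·1.1 − 45·1.3 = 0 → Q_y = 233.34835/3.5 = 66.671 ≈ 66.67 kN.
ΣF_y = 0: P_y + 66.671 − 35 − ½·21.11·2.7 − 45 = 0 → P_y = 41.83 kN.
ΣF_x = 0: no horizontal applied forces, so P_x = 0.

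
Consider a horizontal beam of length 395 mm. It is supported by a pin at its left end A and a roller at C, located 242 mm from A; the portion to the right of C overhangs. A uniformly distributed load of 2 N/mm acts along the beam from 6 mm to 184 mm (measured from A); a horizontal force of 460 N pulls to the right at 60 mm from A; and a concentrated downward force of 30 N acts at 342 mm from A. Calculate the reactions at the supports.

Resultant of the distributed load: 2 × 178 = 356 N at 95 mm from A.
Taking moments about A: C_y·242 − (2·178)·95 − 30·342 = 0 → C_y = 44080/242 = 182.149 ≈ 182.1 N.
ΣF_y = 0: A_y + 182.149 − 2·178 − 30 = 0 → A_y = 203.9 N.
ΣF_x = 0: A_x + 460 = 0 → A_x = -460.0 N.

A_x = -460.0 N, A_y = 203.9 N, C_y = 182.1 N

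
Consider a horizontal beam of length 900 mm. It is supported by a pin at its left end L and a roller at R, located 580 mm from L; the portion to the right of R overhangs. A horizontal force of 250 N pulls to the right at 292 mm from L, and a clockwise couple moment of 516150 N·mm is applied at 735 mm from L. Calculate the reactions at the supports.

ΣM about L: R_y·580 − 516150 = 0 → R_y = 516150/580 = 889.914 ≈ 889.9 N.
ΣF_y = 0: L_y + 889.914  = 0 → L_y = -889.9 N.
ΣF_x = 0: L_x + 250 = 0 → L_x = -250.0 N.

L_x = -250.0 N, L_y = -889.9 N, R_y = 889.9 N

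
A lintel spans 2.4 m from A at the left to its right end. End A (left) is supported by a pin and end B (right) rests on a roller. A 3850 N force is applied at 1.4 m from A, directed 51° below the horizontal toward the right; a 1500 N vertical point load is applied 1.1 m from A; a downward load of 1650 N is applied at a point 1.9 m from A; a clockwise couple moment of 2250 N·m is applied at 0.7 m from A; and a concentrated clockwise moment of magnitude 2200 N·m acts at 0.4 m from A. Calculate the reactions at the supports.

A_x = -2423 N, A_y = 548.8 N, B_y = 5593 N

ΣM about A: B_y·2.4 − 3850·sin51°·1.4 − 1500·1.1 − 1650·1.9 − 2250 − 2200 = 0 → B_y = 13423.8/2.4 = 5593.25 ≈ 5593 N.
ΣF_y = 0: A_y + 5593.25 − 3850·sin51° − 1500 − 1650 = 0 → A_y = 548.8 N.
ΣF_x = 0: A_x + 3850·cos51° = 0 → A_x = -2423 N.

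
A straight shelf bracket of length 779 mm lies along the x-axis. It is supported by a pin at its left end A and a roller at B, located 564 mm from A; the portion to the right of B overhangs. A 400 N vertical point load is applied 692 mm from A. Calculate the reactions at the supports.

Moments about A: B_y·564 − 400·692 = 0 → B_y = 276800/564 = 490.78 ≈ 490.8 N.
ΣF_y = 0: A_y + 490.78 − 400 = 0 → A_y = -90.78 N.
ΣF_x = 0: no horizontal applied forces, so A_x = 0.

A_x = 0, A_y = -90.78 N, B_y = 490.8 N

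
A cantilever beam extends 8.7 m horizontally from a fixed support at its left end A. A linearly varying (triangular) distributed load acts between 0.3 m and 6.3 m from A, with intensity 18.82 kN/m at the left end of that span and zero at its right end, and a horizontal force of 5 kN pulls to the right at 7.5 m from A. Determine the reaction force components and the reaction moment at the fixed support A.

Resultant of the triangular load: ½ × 18.82 × 6 = 56.46 kN, acting at 2.3 m from A (one-third of the span from the peak).
ΣF_x = 0: A_x + 5 = 0 → A_x = -5.000 kN.
ΣF_y = 0: A_y − ½·18.82·6 = 0 → A_y = 56.46 kN.
ΣM about A: M_A − (½·18.82·6)·2.3 = 0 → M_A = 129.9 kN·m.

A_x = -5.000 kN, A_y = 56.46 kN, M_A = 129.9 kN·m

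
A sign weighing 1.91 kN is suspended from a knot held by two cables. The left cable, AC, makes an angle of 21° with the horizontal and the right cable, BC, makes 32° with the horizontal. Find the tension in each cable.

ΣF_x = 0: −T_AC·cos21° + T_BC·cos32° = 0 → T_BC = 1.10086·T_AC.
ΣF_y = 0: T_AC·sin21° + T_BC·sin32° = 1.91.
Substitute: T_AC·(0.358368 + 1.10086·0.529919) = 1.91 → T_AC = 2.02817 ≈ 2.028 kN.
Then T_BC = 1.10086 × 2.02817 = 2.233 kN.

T_AC = 2.028 kN, T_BC = 2.233 kN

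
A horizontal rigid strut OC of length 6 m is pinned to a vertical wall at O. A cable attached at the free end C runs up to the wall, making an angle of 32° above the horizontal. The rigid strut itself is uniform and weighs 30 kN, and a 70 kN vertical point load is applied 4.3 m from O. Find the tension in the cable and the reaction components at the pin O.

ΣM about O: T·sin32°·6 − 30·3 − 70·4.3 = 0 → T = 391/(6·0.529919) = 122.975 ≈ 123.0 kN.
ΣF_x = 0: O_x − T·cos32° = 0 → O_x = 122.975 × 0.848048 = 104.3 kN.
ΣF_y = 0: O_y + T·sin32° − 30 − 70 = 0 → O_y = 100 − 122.975 × 0.529919 = 34.83 kN.

T = 123.0 kN, O_x = 104.3 kN, O_y = 34.83 kN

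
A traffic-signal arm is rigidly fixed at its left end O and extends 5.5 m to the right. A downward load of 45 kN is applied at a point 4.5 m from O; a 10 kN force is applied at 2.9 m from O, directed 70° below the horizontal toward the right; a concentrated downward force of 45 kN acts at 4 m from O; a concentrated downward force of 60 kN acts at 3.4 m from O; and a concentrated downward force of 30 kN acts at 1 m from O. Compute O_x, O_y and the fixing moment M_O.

ΣF_x = 0: O_x + 10·cos70° = 0 → O_x = -3.420 kN.
ΣF_y = 0: O_y − 45 − 10·sin70° − 45 − 60 − 30 = 0 → O_y = 189.4 kN.
ΣM about O: M_O − 45·4.5 − 10·sin70°·2.9 − 45·4 − 60·3.4 − 30·1 = 0 → M_O = 643.8 kN·m.

O_x = -3.420 kN, O_y = 189.4 kN, M_O = 643.8 kN·m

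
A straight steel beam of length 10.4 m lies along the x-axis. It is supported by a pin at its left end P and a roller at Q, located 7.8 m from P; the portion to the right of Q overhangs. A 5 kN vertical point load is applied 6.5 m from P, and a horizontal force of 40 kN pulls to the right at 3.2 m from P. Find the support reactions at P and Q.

P_x = -40.00 kN, P_y = 0.8333 kN, Q_y = 4.167 kN

Taking moments about P: Q_y·7.8 − 5·6.5 = 0 → Q_y = 32.5/7.8 = 4.16667 ≈ 4.167 kN.
ΣF_y = 0: P_y + 4.16667 − 5 = 0 → P_y = 0.8333 kN.
ΣF_x = 0: P_x + 40 = 0 → P_x = -40.00 kN.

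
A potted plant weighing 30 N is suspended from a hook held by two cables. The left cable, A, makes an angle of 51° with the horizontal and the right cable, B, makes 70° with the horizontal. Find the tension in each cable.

T_A = 11.97 N, T_B = 22.03 N

ΣF_x = 0: −T_A·cos51° + T_B·cos70° = 0 → T_B = 1.84001·T_A.
ΣF_y = 0: T_A·sin51° + T_B·sin70° = 30.
Substitute: T_A·(0.777146 + 1.84001·0.939693) = 30 → T_A = 11.9704 ≈ 11.97 N.
Then T_B = 1.84001 × 11.9704 = 22.03 N.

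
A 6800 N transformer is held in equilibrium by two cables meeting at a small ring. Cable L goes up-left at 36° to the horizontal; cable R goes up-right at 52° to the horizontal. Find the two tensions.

ΣF_x = 0: −T_L·cos36° + T_R·cos52° = 0 → T_R = 1.31406·T_L.
ΣF_y = 0: T_L·sin36° + T_R·sin52° = 6800.
Substitute: T_L·(0.587785 + 1.31406·0.788011) = 6800 → T_L = 4189.05 ≈ 4189 N.
Then T_R = 1.31406 × 4189.05 = 5505 N.

T_L = 4189 N, T_R = 5505 N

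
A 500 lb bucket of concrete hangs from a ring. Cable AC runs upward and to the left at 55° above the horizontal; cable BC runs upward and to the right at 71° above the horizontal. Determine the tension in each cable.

ΣF_x = 0: −T_AC·cos55° + T_BC·cos71° = 0 → T_BC = 1.76177·T_AC.
ΣF_y = 0: T_AC·sin55° + T_BC·sin71° = 500.
Substitute: T_AC·(0.819152 + 1.76177·0.945519) = 500 → T_AC = 201.212 ≈ 201.2 lb.
Then T_BC = 1.76177 × 201.212 = 354.5 lb.

T_AC = 201.2 lb, T_BC = 354.5 lb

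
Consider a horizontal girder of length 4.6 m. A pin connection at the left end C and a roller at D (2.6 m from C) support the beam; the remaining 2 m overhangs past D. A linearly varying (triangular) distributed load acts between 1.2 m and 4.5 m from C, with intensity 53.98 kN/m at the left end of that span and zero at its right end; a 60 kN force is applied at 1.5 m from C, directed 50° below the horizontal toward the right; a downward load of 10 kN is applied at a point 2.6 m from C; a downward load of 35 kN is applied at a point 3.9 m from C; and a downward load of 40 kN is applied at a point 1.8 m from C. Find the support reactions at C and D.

C_x = -38.57 kN, C_y = 24.53 kN, D_y = 195.5 kN

Resultant of the triangular load: ½ × 53.98 × 3.3 = 89.067 kN, acting at 2.3 m from C (one-third of the span from the peak).
ΣM about C: D_y·2.6 − (½·53.98·3.3)·2.3 − 60·sin50°·1.5 − 10·2.6 − 35·3.9 − 40·1.8 = 0 → D_y = 508.298/2.6 = 195.499 ≈ 195.5 kN.
ΣF_y = 0: C_y + 195.499 − ½·53.98·3.3 − 60·sin50° − 10 − 35 − 40 = 0 → C_y = 24.53 kN.
ΣF_x = 0: C_x + 60·cos50° = 0 → C_x = -38.57 kN.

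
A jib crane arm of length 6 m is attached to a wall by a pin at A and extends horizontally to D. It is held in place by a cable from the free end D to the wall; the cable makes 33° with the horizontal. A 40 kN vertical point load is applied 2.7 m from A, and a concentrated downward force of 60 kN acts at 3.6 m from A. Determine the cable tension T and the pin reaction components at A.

T = 99.15 kN, A_x = 83.15 kN, A_y = 46.00 kN

ΣM about A: T·sin33°·6 − 40·2.7 − 60·3.6 = 0 → T = 324/(6·0.544639) = 99.1482 ≈ 99.15 kN.
ΣF_x = 0: A_x − T·cos33° = 0 → A_x = 99.1482 × 0.838671 = 83.15 kN.
ΣF_y = 0: A_y + T·sin33° − 40 − 60 = 0 → A_y = 100 − 99.1482 × 0.544639 = 46.00 kN.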